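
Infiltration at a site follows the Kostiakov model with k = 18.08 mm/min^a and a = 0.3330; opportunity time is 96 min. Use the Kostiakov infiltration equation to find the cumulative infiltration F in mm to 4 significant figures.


Approach: apply the Kostiakov infiltration equation, F = k*t^a.
F = 18.08 * 96^0.3330 = 82.66 mm
Therefore the cumulative infiltration F = 82.66 mm.


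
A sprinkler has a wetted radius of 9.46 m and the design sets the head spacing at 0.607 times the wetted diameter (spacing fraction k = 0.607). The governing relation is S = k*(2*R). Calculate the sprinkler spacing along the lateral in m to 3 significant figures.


S = 0.607 * (2 * 9.46) = 11.5 m
Therefore the sprinkler spacing along the lateral = 11.5 m.


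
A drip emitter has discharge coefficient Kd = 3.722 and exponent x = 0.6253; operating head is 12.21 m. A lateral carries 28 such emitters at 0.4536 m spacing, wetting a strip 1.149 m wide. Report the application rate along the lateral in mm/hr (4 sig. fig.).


Approach: apply the emitter equation with a lateral mass balance, q = Kd*h^x; Q = n*q; rate = Q/(n*spacing*width).
Step 1 — single emitter flow (q = Kd*h^x):
  q = 3.722 * 12.21^0.6253 = 17.7951 L/hr
Step 2 — total lateral flow: Q = 28 * 17.7951 = 498.262 L/hr
Step 3 — wetted area: A = 28 * 0.4536 * 1.149 = 14.5932 m^2
Step 4 — application rate: Q/A = 498.262/14.5932 = 34.14 mm/hr
Therefore the application rate along the lateral = 34.14 mm/hr.


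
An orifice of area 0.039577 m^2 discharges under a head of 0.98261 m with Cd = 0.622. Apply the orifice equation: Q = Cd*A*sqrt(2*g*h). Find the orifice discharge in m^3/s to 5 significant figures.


Q = 0.622 * 0.039577 * sqrt(2*9.81*0.98261) = 0.10809 m^3/s
Therefore the orifice discharge = 0.10809 m^3/s.


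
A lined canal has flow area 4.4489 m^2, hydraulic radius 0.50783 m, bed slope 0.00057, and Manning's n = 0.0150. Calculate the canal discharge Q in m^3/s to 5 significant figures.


Approach: apply Manning's equation, Q = (1/n)*A*R^(2/3)*S^(1/2).
Q = (1/0.0150) * 4.4489 * 0.50783^(2/3) * 0.00057^(1/2) = 4.5072 m^3/s
Therefore the canal discharge Q = 4.5072 m^3/s.


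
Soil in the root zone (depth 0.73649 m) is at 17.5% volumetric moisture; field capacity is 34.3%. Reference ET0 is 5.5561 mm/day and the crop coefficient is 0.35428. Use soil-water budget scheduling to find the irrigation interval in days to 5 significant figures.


Approach: apply soil-water budget scheduling, SMD = (FC-theta)/100*depth*1000; ETc = ET0*Kc; interval = SMD/ETc.
Step 1 — soil moisture deficit:
  SMD = (34.3 - 17.5)/100 * 0.73649 * 1000 = 123.7303 mm
Step 2 — daily crop ET (ETc = ET0*Kc):
  ETc = 5.5561 * 0.35428 = 1.968415 mm/day
Step 3 — irrigation interval (SMD/ETc):
  interval = 123.7303 / 1.968415 = 62.858 days
Therefore the irrigation interval = 62.858 days.


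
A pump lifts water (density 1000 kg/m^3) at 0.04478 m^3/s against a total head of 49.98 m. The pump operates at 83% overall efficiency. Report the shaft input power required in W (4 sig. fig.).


Approach: apply hydraulic power then efficiency conversion, P = rho*g*Q*H; P_in = P/eta.
Step 1 — hydraulic power (P = rho*g*Q*H):
  P = 1000 * 9.81 * 0.04478 * 49.98 = 21955.8 W
Step 2 — input power: P_in = P/eta = 21955.8 / 0.83 = 26450 W
Therefore the shaft input power required = 26450 W.


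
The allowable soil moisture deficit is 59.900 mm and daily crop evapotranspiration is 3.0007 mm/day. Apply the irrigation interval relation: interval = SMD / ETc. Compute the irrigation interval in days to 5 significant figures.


interval = 59.900 / 3.0007 = 19.962 days
Therefore the irrigation interval = 19.962 days.


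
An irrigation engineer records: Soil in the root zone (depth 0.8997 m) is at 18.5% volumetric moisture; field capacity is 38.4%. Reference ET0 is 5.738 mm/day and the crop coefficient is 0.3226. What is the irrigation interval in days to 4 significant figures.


Approach: apply soil-water budget scheduling, SMD = (FC-theta)/100*depth*1000; ETc = ET0*Kc; interval = SMD/ETc.
Step 1 — soil moisture deficit:
  SMD = (38.4 - 18.5)/100 * 0.8997 * 1000 = 179.040 mm
Step 2 — daily crop ET (ETc = ET0*Kc):
  ETc = 5.738 * 0.3226 = 1.85108 mm/day
Step 3 — irrigation interval (SMD/ETc):
  interval = 179.040 / 1.85108 = 96.72 days
Therefore the irrigation interval = 96.72 days.


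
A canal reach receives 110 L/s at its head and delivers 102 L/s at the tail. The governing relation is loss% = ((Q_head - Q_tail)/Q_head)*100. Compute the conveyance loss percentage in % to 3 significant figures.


loss = ((110 - 102)/110)*100 = 7.27 %
Therefore the conveyance loss percentage = 7.27 %.


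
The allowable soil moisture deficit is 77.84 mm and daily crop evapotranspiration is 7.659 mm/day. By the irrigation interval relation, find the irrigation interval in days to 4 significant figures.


Approach: apply the irrigation interval relation, interval = SMD / ETc.
interval = 77.84 / 7.659 = 10.16 days
Therefore the irrigation interval = 10.16 days.


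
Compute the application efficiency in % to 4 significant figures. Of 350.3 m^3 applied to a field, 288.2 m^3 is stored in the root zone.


Approach: apply the application efficiency ratio, Ea = (stored/applied)*100.
Ea = (288.2/350.3)*100 = 82.27 %
Therefore the application efficiency = 82.27 %.


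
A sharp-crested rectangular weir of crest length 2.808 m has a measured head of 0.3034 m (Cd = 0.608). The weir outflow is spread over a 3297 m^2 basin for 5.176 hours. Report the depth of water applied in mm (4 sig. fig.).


Approach: apply the rectangular weir equation with a volume-to-depth conversion, Q = (2/3)*Cd*L*sqrt(2g)*H^1.5; d = Q*t/A * 1000.
Step 1 — weir discharge:
  Q = (2/3)*0.608*2.808*sqrt(2*9.81)*0.3034^1.5 = 0.842524 m^3/s
Step 2 — volume: V = 0.842524 * 5.176*3600 = 15699.3 m^3
Step 3 — depth: d = V/A * 1000 = 15699.3/3297 * 1000 = 4762 mm
Therefore the depth of water applied = 4762 mm.


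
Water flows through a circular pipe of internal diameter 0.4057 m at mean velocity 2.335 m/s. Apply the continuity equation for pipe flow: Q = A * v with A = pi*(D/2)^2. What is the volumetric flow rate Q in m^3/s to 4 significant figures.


A = pi*(0.4057/2)^2 = 0.129271 m^2
Q = 0.129271 * 2.335 = 0.3018 m^3/s
Therefore the volumetric flow rate Q = 0.3018 m^3/s.


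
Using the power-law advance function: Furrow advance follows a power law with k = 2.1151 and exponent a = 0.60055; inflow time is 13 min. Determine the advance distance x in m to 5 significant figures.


Approach: apply the power-law advance function, x = k*t^a.
x = 2.1151 * 13^0.60055 = 9.8698 m
Therefore the advance distance x = 9.8698 m.


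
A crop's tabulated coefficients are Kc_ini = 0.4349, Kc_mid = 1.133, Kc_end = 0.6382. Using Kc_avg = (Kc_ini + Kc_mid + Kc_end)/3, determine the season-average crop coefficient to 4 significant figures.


Kc_avg = (0.4349 + 1.133 + 0.6382)/3 = 0.7354
Therefore the season-average crop coefficient = 0.7354.


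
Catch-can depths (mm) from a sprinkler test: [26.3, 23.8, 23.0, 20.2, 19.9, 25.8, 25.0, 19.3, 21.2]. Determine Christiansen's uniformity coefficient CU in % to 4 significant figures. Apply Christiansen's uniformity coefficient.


Approach: apply Christiansen's uniformity coefficient, CU = (1 - mean_abs_deviation/mean)*100.
mean = 22.7222 mm
mean |d_i - mean| = 2.28642 mm
CU = (1 - 2.28642/22.7222)*100 = 89.94 %
Therefore Christiansen's uniformity coefficient CU = 89.94 %.


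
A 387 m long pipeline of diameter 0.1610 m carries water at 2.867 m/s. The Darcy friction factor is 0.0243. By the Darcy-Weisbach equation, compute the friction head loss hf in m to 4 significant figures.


Approach: apply the Darcy-Weisbach equation, hf = f*(L/D)*(v^2/(2g)).
hf = 0.0243 * (387/0.1610) * (2.867^2 / (2*9.81))
hf = 24.47 m
Therefore the friction head loss hf = 24.47 m.


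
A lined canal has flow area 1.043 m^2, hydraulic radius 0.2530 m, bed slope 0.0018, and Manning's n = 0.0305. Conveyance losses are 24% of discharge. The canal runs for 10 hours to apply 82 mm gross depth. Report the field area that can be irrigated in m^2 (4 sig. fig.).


Approach: apply Manning's equation with a conveyance and depth budget, Q = (1/n)*A*R^(2/3)*S^(1/2); Q_field = Q*(1-loss); Area = Q_field*t/(d/1000).
Step 1 — canal discharge (Manning's equation):
  Q = (1/0.0305) * 1.043 * 0.2530^(2/3) * 0.0018^(1/2) = 0.580365 m^3/s
Step 2 — delivered flow: Q_field = 0.580365*(1 - 24/100) = 0.441077 m^3/s
Step 3 — volume delivered: V = 0.441077 * 10*3600 = 15878.8 m^3
Step 4 — area served: A = V / (depth/1000) = 15878.8 / 0.082 = 193600 m^2
Therefore the field area that can be irrigated = 193600 m^2.


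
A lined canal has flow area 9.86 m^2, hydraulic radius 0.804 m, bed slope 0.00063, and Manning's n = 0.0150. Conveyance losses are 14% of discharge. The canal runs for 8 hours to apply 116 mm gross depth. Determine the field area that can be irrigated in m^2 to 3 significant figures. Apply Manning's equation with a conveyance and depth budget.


Approach: apply Manning's equation with a conveyance and depth budget, Q = (1/n)*A*R^(2/3)*S^(1/2); Q_field = Q*(1-loss); Area = Q_field*t/(d/1000).
Step 1 — canal discharge (Manning's equation):
  Q = (1/0.0150) * 9.86 * 0.804^(2/3) * 0.00063^(1/2) = 14.266 m^3/s
Step 2 — delivered flow: Q_field = 14.266*(1 - 14/100) = 12.269 m^3/s
Step 3 — volume delivered: V = 12.269 * 8*3600 = 353330 m^3
Step 4 — area served: A = V / (depth/1000) = 353330 / 0.116 = 3050000 m^2
Therefore the field area that can be irrigated = 3050000 m^2.


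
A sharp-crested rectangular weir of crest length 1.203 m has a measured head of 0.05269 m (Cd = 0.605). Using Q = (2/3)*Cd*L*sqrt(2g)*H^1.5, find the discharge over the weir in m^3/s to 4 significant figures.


Q = (2/3)*0.605*1.203*sqrt(2*9.81)*0.05269^1.5 = 0.02599 m^3/s
Therefore the discharge over the weir = 0.02599 m^3/s.


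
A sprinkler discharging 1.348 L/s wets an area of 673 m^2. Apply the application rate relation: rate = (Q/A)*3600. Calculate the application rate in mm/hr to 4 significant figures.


rate = (1.348 / 673) * 3600 = 7.211 mm/hr
Therefore the application rate = 7.211 mm/hr.


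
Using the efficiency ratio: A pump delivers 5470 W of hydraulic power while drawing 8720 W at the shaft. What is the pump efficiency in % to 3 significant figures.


Approach: apply the efficiency ratio, eta = (P_out/P_in)*100.
eta = (5470 / 8720) * 100 = 62.7 %
Therefore the pump efficiency = 62.7 %.


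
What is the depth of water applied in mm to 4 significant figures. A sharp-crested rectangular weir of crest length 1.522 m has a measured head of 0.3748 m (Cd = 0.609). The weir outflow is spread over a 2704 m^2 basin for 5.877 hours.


Approach: apply the rectangular weir equation with a volume-to-depth conversion, Q = (2/3)*Cd*L*sqrt(2g)*H^1.5; d = Q*t/A * 1000.
Step 1 — weir discharge:
  Q = (2/3)*0.609*1.522*sqrt(2*9.81)*0.3748^1.5 = 0.628043 m^3/s
Step 2 — volume: V = 0.628043 * 5.877*3600 = 13287.6 m^3
Step 3 — depth: d = V/A * 1000 = 13287.6/2704 * 1000 = 4914 mm
Therefore the depth of water applied = 4914 mm.


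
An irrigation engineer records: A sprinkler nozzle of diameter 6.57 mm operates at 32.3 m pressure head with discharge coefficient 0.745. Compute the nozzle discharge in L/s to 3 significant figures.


Approach: apply the orifice equation, Q = Cd*A*sqrt(2*g*h), A = pi*(d/2)^2.
A = pi*(6.57e-3/2)^2 = 3.3902e-05 m^2
Q = 0.745 * 3.3902e-05 * sqrt(2*9.81*32.3) * 1000 = 0.636 L/s
Therefore the nozzle discharge = 0.636 L/s.


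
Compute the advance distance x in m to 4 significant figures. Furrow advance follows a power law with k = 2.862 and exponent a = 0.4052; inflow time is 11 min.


Approach: apply the power-law advance function, x = k*t^a.
x = 2.862 * 11^0.4052 = 7.562 m
Therefore the advance distance x = 7.562 m.


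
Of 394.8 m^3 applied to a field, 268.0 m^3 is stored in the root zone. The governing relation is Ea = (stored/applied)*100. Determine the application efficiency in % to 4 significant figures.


Ea = (268.0/394.8)*100 = 67.88 %
Therefore the application efficiency = 67.88 %.


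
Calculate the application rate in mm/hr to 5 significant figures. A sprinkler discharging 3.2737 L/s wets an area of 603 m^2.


Approach: apply the application rate relation, rate = (Q/A)*3600.
rate = (3.2737 / 603) * 3600 = 19.544 mm/hr
Therefore the application rate = 19.544 mm/hr.


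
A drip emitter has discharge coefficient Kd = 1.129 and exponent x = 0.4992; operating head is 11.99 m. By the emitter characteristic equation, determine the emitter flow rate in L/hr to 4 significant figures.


Approach: apply the emitter characteristic equation, q = Kd * h^x.
q = 1.129 * 11.99^0.4992 = 3.902 L/hr
Therefore the emitter flow rate = 3.902 L/hr.


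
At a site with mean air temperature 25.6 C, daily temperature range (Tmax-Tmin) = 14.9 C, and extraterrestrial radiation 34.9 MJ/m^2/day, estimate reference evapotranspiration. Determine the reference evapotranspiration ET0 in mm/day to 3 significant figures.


Approach: apply the Hargreaves-Samani method, ET0 = 0.0023*(Tmean+17.8)*sqrt(Tmax-Tmin)*0.408*Ra.
ET0 = 0.0023*(25.6+17.8)*sqrt(14.9)*0.408*34.9 = 5.49 mm/day
Therefore the reference evapotranspiration ET0 = 5.49 mm/day.


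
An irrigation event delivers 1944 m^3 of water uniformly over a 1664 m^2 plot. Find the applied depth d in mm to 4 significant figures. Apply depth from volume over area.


Approach: apply depth from volume over area, d = (V/A)*1000.
d = (1944 / 1664) * 1000 = 1168 mm
Therefore the applied depth d = 1168 mm.


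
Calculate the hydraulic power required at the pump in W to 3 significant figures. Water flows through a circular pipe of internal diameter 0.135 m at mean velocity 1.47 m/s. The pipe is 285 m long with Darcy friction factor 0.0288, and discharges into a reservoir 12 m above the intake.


Approach: apply continuity + Darcy-Weisbach + hydraulic power, Q = A*v; hf = f*(L/D)*(v^2/(2g)); H = static + hf; P = rho*g*Q*H.
Step 1 — flow rate (continuity, Q = A*v):
  A = pi*(0.135/2)^2 = 0.014314 m^2
  Q = 0.014314 * 1.47 = 0.021041 m^3/s
Step 2 — friction head loss (Darcy-Weisbach):
  hf = 0.0288 * (285/0.135) * (1.47^2 / (2*9.81))
  hf = 6.6964 m
Step 3 — total head: H = 12 + 6.6964 = 18.696 m
Step 4 — hydraulic power (P = rho*g*Q*H):
  P = 1000 * 9.81 * 0.021041 * 18.696 = 3860 W
Therefore the hydraulic power required at the pump = 3860 W.


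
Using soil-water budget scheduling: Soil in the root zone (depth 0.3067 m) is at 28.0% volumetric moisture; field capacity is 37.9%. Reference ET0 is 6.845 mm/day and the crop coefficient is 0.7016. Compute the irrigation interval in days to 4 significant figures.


Approach: apply soil-water budget scheduling, SMD = (FC-theta)/100*depth*1000; ETc = ET0*Kc; interval = SMD/ETc.
Step 1 — soil moisture deficit:
  SMD = (37.9 - 28.0)/100 * 0.3067 * 1000 = 30.3633 mm
Step 2 — daily crop ET (ETc = ET0*Kc):
  ETc = 6.845 * 0.7016 = 4.80245 mm/day
Step 3 — irrigation interval (SMD/ETc):
  interval = 30.3633 / 4.80245 = 6.322 days
Therefore the irrigation interval = 6.322 days.


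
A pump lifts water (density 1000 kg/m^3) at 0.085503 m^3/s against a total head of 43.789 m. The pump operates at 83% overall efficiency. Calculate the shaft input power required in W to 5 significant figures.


Approach: apply hydraulic power then efficiency conversion, P = rho*g*Q*H; P_in = P/eta.
Step 1 — hydraulic power (P = rho*g*Q*H):
  P = 1000 * 9.81 * 0.085503 * 43.789 = 36729.53 W
Step 2 — input power: P_in = P/eta = 36729.53 / 0.83 = 44252 W
Therefore the shaft input power required = 44252 W.


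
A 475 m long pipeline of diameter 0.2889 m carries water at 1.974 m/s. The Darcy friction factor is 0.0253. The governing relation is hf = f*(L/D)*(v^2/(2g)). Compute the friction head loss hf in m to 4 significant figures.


hf = 0.0253 * (475/0.2889) * (1.974^2 / (2*9.81))
hf = 8.262 m
Therefore the friction head loss hf = 8.262 m.


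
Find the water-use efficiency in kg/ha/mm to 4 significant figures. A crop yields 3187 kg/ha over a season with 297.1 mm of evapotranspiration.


Approach: apply the water-use efficiency ratio, WUE = yield/ET.
WUE = 3187 / 297.1 = 10.73 kg/ha/mm
Therefore the water-use efficiency = 10.73 kg/ha/mm.


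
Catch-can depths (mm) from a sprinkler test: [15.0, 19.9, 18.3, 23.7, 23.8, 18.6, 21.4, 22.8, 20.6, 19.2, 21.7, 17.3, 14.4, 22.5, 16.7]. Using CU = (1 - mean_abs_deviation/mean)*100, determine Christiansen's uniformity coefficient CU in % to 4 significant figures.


mean = 19.7267 mm
mean |d_i - mean| = 2.47822 mm
CU = (1 - 2.47822/19.7267)*100 = 87.44 %
Therefore Christiansen's uniformity coefficient CU = 87.44 %.


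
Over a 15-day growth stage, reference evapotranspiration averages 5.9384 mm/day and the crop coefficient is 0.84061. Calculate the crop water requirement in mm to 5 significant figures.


Approach: apply the crop water requirement relation, CWR = ET0 * Kc * days.
CWR = 5.9384 * 0.84061 * 15 = 74.878 mm
Therefore the crop water requirement = 74.878 mm.


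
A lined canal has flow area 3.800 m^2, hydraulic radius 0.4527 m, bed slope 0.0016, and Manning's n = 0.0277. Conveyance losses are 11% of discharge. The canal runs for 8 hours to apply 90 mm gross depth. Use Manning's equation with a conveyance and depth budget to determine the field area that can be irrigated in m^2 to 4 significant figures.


Approach: apply Manning's equation with a conveyance and depth budget, Q = (1/n)*A*R^(2/3)*S^(1/2); Q_field = Q*(1-loss); Area = Q_field*t/(d/1000).
Step 1 — canal discharge (Manning's equation):
  Q = (1/0.0277) * 3.800 * 0.4527^(2/3) * 0.0016^(1/2) = 3.23522 m^3/s
Step 2 — delivered flow: Q_field = 3.23522*(1 - 11/100) = 2.87935 m^3/s
Step 3 — volume delivered: V = 2.87935 * 8*3600 = 82925.2 m^3
Step 4 — area served: A = V / (depth/1000) = 82925.2 / 0.09 = 921400 m^2
Therefore the field area that can be irrigated = 921400 m^2.


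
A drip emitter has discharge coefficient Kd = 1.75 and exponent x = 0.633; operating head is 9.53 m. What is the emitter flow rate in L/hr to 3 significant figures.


Approach: apply the emitter characteristic equation, q = Kd * h^x.
q = 1.75 * 9.53^0.633 = 7.29 L/hr
Therefore the emitter flow rate = 7.29 L/hr.


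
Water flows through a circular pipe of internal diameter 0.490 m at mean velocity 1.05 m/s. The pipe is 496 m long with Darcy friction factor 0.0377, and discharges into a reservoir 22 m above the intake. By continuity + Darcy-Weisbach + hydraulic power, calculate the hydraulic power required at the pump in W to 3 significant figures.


Approach: apply continuity + Darcy-Weisbach + hydraulic power, Q = A*v; hf = f*(L/D)*(v^2/(2g)); H = static + hf; P = rho*g*Q*H.
Step 1 — flow rate (continuity, Q = A*v):
  A = pi*(0.490/2)^2 = 0.18857 m^2
  Q = 0.18857 * 1.05 = 0.19800 m^3/s
Step 2 — friction head loss (Darcy-Weisbach):
  hf = 0.0377 * (496/0.490) * (1.05^2 / (2*9.81))
  hf = 2.1444 m
Step 3 — total head: H = 22 + 2.1444 = 24.144 m
Step 4 — hydraulic power (P = rho*g*Q*H):
  P = 1000 * 9.81 * 0.19800 * 24.144 = 46900 W
Therefore the hydraulic power required at the pump = 46900 W.


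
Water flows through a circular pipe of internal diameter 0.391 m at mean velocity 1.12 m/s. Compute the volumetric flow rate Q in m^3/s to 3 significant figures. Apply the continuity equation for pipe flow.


Approach: apply the continuity equation for pipe flow, Q = A * v with A = pi*(D/2)^2.
A = pi*(0.391/2)^2 = 0.12007 m^2
Q = 0.12007 * 1.12 = 0.134 m^3/s
Therefore the volumetric flow rate Q = 0.134 m^3/s.


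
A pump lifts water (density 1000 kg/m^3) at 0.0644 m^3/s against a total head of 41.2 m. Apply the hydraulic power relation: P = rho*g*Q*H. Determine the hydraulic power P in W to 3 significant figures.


P = 1000 * 9.81 * 0.0644 * 41.2 = 26000 W
Therefore the hydraulic power P = 26000 W.


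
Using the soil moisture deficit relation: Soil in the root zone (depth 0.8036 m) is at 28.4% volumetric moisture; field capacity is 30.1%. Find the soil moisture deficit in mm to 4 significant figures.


Approach: apply the soil moisture deficit relation, SMD = (FC - theta)/100 * depth * 1000.
SMD = (30.1 - 28.4)/100 * 0.8036 * 1000 = 13.66 mm
Therefore the soil moisture deficit = 13.66 mm.


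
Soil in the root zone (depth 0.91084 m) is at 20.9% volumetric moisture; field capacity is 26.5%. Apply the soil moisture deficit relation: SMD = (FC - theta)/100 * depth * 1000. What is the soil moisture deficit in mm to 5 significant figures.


SMD = (26.5 - 20.9)/100 * 0.91084 * 1000 = 51.007 mm
Therefore the soil moisture deficit = 51.007 mm.


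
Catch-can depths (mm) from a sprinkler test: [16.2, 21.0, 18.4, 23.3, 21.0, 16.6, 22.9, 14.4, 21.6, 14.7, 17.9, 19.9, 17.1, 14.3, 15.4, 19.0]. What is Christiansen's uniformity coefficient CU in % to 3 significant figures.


Approach: apply Christiansen's uniformity coefficient, CU = (1 - mean_abs_deviation/mean)*100.
mean = 18.356 mm
mean |d_i - mean| = 2.5312 mm
CU = (1 - 2.5312/18.356)*100 = 86.2 %
Therefore Christiansen's uniformity coefficient CU = 86.2 %.


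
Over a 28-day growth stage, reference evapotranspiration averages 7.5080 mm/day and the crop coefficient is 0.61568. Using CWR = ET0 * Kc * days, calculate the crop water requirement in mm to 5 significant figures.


CWR = 7.5080 * 0.61568 * 28 = 129.43 mm
Therefore the crop water requirement = 129.43 mm.


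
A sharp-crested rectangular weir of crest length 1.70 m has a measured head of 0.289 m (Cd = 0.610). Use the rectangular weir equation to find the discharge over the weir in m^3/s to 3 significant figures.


Approach: apply the rectangular weir equation, Q = (2/3)*Cd*L*sqrt(2g)*H^1.5.
Q = (2/3)*0.610*1.70*sqrt(2*9.81)*0.289^1.5 = 0.476 m^3/s
Therefore the discharge over the weir = 0.476 m^3/s.


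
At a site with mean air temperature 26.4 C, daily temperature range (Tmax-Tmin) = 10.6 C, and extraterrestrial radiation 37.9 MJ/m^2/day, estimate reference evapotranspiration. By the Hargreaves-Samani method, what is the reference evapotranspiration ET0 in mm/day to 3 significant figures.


Approach: apply the Hargreaves-Samani method, ET0 = 0.0023*(Tmean+17.8)*sqrt(Tmax-Tmin)*0.408*Ra.
ET0 = 0.0023*(26.4+17.8)*sqrt(10.6)*0.408*37.9 = 5.12 mm/day
Therefore the reference evapotranspiration ET0 = 5.12 mm/day.


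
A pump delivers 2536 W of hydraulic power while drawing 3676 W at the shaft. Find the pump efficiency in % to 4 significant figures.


Approach: apply the efficiency ratio, eta = (P_out/P_in)*100.
eta = (2536 / 3676) * 100 = 68.99 %
Therefore the pump efficiency = 68.99 %.


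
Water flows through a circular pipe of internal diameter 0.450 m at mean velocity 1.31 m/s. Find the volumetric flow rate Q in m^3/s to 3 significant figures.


Approach: apply the continuity equation for pipe flow, Q = A * v with A = pi*(D/2)^2.
A = pi*(0.450/2)^2 = 0.15904 m^2
Q = 0.15904 * 1.31 = 0.208 m^3/s
Therefore the volumetric flow rate Q = 0.208 m^3/s.


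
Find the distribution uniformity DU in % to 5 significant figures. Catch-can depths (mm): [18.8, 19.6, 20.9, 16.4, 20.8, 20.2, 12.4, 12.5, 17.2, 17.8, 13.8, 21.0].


Approach: apply the low-quarter distribution uniformity, DU = (mean of lowest quarter of readings / overall mean)*100.
sorted lowest 3 of 12: [12.4, 12.5, 13.8] -> mean = 12.90000 mm
overall mean = 17.61667 mm
DU = (12.90000/17.61667)*100 = 73.226 %
Therefore the distribution uniformity DU = 73.226 %.


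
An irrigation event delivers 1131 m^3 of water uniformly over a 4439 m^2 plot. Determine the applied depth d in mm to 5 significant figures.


Approach: apply depth from volume over area, d = (V/A)*1000.
d = (1131 / 4439) * 1000 = 254.79 mm
Therefore the applied depth d = 254.79 mm.


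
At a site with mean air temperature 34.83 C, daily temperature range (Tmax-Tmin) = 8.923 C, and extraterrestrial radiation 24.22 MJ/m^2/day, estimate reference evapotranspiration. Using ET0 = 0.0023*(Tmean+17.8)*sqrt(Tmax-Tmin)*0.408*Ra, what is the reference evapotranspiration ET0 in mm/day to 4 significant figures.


ET0 = 0.0023*(34.83+17.8)*sqrt(8.923)*0.408*24.22 = 3.573 mm/day
Therefore the reference evapotranspiration ET0 = 3.573 mm/day.


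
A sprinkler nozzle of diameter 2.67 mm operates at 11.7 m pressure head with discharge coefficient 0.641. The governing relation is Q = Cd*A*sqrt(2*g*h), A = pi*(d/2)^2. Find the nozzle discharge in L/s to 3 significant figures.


A = pi*(2.67e-3/2)^2 = 5.5990e-06 m^2
Q = 0.641 * 5.5990e-06 * sqrt(2*9.81*11.7) * 1000 = 0.0544 L/s
Therefore the nozzle discharge = 0.0544 L/s.


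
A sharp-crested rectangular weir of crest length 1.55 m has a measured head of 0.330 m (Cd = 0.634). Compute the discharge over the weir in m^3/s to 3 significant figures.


Approach: apply the rectangular weir equation, Q = (2/3)*Cd*L*sqrt(2g)*H^1.5.
Q = (2/3)*0.634*1.55*sqrt(2*9.81)*0.330^1.5 = 0.550 m^3/s
Therefore the discharge over the weir = 0.550 m^3/s.


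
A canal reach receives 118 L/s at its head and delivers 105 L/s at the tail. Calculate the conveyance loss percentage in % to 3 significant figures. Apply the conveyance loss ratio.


Approach: apply the conveyance loss ratio, loss% = ((Q_head - Q_tail)/Q_head)*100.
loss = ((118 - 105)/118)*100 = 11.0 %
Therefore the conveyance loss percentage = 11.0 %.


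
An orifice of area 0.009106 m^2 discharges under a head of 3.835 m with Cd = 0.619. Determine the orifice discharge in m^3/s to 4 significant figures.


Approach: apply the orifice equation, Q = Cd*A*sqrt(2*g*h).
Q = 0.619 * 0.009106 * sqrt(2*9.81*3.835) = 0.04889 m^3/s
Therefore the orifice discharge = 0.04889 m^3/s.


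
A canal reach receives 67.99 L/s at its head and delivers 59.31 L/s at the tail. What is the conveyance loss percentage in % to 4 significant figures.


Approach: apply the conveyance loss ratio, loss% = ((Q_head - Q_tail)/Q_head)*100.
loss = ((67.99 - 59.31)/67.99)*100 = 12.77 %
Therefore the conveyance loss percentage = 12.77 %.


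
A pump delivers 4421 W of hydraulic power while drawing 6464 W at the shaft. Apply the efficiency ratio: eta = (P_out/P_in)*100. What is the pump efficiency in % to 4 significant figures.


eta = (4421 / 6464) * 100 = 68.39 %
Therefore the pump efficiency = 68.39 %.


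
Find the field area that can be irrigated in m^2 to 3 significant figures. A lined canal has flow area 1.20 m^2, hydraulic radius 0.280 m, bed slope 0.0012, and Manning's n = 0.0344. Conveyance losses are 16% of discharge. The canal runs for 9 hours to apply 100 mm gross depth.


Approach: apply Manning's equation with a conveyance and depth budget, Q = (1/n)*A*R^(2/3)*S^(1/2); Q_field = Q*(1-loss); Area = Q_field*t/(d/1000).
Step 1 — canal discharge (Manning's equation):
  Q = (1/0.0344) * 1.20 * 0.280^(2/3) * 0.0012^(1/2) = 0.51719 m^3/s
Step 2 — delivered flow: Q_field = 0.51719*(1 - 16/100) = 0.43444 m^3/s
Step 3 — volume delivered: V = 0.43444 * 9*3600 = 14076 m^3
Step 4 — area served: A = V / (depth/1000) = 14076 / 0.1 = 141000 m^2
Therefore the field area that can be irrigated = 141000 m^2.


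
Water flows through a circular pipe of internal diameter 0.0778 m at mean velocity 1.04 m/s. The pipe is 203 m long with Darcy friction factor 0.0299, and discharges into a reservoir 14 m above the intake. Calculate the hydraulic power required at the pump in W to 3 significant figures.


Approach: apply continuity + Darcy-Weisbach + hydraulic power, Q = A*v; hf = f*(L/D)*(v^2/(2g)); H = static + hf; P = rho*g*Q*H.
Step 1 — flow rate (continuity, Q = A*v):
  A = pi*(0.0778/2)^2 = 0.0047539 m^2
  Q = 0.0047539 * 1.04 = 0.0049440 m^3/s
Step 2 — friction head loss (Darcy-Weisbach):
  hf = 0.0299 * (203/0.0778) * (1.04^2 / (2*9.81))
  hf = 4.3009 m
Step 3 — total head: H = 14 + 4.3009 = 18.301 m
Step 4 — hydraulic power (P = rho*g*Q*H):
  P = 1000 * 9.81 * 0.0049440 * 18.301 = 888 W
Therefore the hydraulic power required at the pump = 888 W.


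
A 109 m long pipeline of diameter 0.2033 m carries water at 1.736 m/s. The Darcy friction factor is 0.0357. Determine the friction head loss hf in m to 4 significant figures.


Approach: apply the Darcy-Weisbach equation, hf = f*(L/D)*(v^2/(2g)).
hf = 0.0357 * (109/0.2033) * (1.736^2 / (2*9.81))
hf = 2.940 m
Therefore the friction head loss hf = 2.940 m.


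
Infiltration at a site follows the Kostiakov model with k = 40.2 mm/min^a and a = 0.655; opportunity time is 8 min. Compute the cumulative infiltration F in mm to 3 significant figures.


Approach: apply the Kostiakov infiltration equation, F = k*t^a.
F = 40.2 * 8^0.655 = 157 mm
Therefore the cumulative infiltration F = 157 mm.


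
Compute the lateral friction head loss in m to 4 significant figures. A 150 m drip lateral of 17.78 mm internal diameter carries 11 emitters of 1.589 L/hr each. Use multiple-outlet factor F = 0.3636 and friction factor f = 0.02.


Approach: apply Darcy-Weisbach with the multiple-outlet F-factor, Q = n*q/(3600*1000) m^3/s; v = Q/A; hf = F*f*(L/D)*(v^2/(2g)).
Q = 11*1.589/(3600*1000) = 4.85528e-06 m^3/s
A = pi*(17.78e-3/2)^2 = 2.48287e-04 m^2, so v = Q/A = 0.0195551 m/s
hf = 0.3636*0.02*(150/0.01778)*(0.0195551^2/(2*9.81)) = 0.001196 m
Therefore the lateral friction head loss = 0.001196 m.


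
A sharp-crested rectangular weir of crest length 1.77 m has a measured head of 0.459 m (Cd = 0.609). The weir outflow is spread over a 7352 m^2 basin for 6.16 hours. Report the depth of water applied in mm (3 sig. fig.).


Approach: apply the rectangular weir equation with a volume-to-depth conversion, Q = (2/3)*Cd*L*sqrt(2g)*H^1.5; d = Q*t/A * 1000.
Step 1 — weir discharge:
  Q = (2/3)*0.609*1.77*sqrt(2*9.81)*0.459^1.5 = 0.98985 m^3/s
Step 2 — volume: V = 0.98985 * 6.16*3600 = 21951 m^3
Step 3 — depth: d = V/A * 1000 = 21951/7352 * 1000 = 2990 mm
Therefore the depth of water applied = 2990 mm.


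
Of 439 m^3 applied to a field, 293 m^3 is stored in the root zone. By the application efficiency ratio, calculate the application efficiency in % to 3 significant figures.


Approach: apply the application efficiency ratio, Ea = (stored/applied)*100.
Ea = (293/439)*100 = 66.7 %
Therefore the application efficiency = 66.7 %.


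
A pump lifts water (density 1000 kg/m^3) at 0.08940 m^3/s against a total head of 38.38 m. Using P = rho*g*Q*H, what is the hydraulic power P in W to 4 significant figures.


P = 1000 * 9.81 * 0.08940 * 38.38 = 33660 W
Therefore the hydraulic power P = 33660 W.


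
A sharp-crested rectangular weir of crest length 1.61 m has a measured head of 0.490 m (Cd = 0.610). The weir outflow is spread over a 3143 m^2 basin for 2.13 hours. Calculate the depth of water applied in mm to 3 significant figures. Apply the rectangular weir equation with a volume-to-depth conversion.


Approach: apply the rectangular weir equation with a volume-to-depth conversion, Q = (2/3)*Cd*L*sqrt(2g)*H^1.5; d = Q*t/A * 1000.
Step 1 — weir discharge:
  Q = (2/3)*0.610*1.61*sqrt(2*9.81)*0.490^1.5 = 0.99474 m^3/s
Step 2 — volume: V = 0.99474 * 2.13*3600 = 7627.6 m^3
Step 3 — depth: d = V/A * 1000 = 7627.6/3143 * 1000 = 2430 mm
Therefore the depth of water applied = 2430 mm.


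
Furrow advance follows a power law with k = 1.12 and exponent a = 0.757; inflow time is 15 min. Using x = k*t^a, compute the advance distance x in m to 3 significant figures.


x = 1.12 * 15^0.757 = 8.70 m
Therefore the advance distance x = 8.70 m.


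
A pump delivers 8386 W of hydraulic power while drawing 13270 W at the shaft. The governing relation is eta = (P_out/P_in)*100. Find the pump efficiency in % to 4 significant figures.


eta = (8386 / 13270) * 100 = 63.20 %
Therefore the pump efficiency = 63.20 %.


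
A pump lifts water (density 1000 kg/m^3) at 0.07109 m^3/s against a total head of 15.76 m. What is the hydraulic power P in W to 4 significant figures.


Approach: apply the hydraulic power relation, P = rho*g*Q*H.
P = 1000 * 9.81 * 0.07109 * 15.76 = 10990 W
Therefore the hydraulic power P = 10990 W.


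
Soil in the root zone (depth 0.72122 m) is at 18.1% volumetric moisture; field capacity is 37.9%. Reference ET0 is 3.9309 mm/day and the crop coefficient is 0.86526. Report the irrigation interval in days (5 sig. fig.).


Approach: apply soil-water budget scheduling, SMD = (FC-theta)/100*depth*1000; ETc = ET0*Kc; interval = SMD/ETc.
Step 1 — soil moisture deficit:
  SMD = (37.9 - 18.1)/100 * 0.72122 * 1000 = 142.8016 mm
Step 2 — daily crop ET (ETc = ET0*Kc):
  ETc = 3.9309 * 0.86526 = 3.401251 mm/day
Step 3 — irrigation interval (SMD/ETc):
  interval = 142.8016 / 3.401251 = 41.985 days
Therefore the irrigation interval = 41.985 days.


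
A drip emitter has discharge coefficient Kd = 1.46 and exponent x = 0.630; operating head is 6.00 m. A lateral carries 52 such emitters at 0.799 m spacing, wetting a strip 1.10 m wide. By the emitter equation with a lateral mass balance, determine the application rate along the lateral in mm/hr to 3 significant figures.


Approach: apply the emitter equation with a lateral mass balance, q = Kd*h^x; Q = n*q; rate = Q/(n*spacing*width).
Step 1 — single emitter flow (q = Kd*h^x):
  q = 1.46 * 6.00^0.630 = 4.5143 L/hr
Step 2 — total lateral flow: Q = 52 * 4.5143 = 234.74 L/hr
Step 3 — wetted area: A = 52 * 0.799 * 1.10 = 45.703 m^2
Step 4 — application rate: Q/A = 234.74/45.703 = 5.14 mm/hr
Therefore the application rate along the lateral = 5.14 mm/hr.


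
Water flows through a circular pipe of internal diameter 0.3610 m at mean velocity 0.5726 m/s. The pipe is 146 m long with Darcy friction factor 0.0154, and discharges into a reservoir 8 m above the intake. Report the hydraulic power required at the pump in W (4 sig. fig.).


Approach: apply continuity + Darcy-Weisbach + hydraulic power, Q = A*v; hf = f*(L/D)*(v^2/(2g)); H = static + hf; P = rho*g*Q*H.
Step 1 — flow rate (continuity, Q = A*v):
  A = pi*(0.3610/2)^2 = 0.102354 m^2
  Q = 0.102354 * 0.5726 = 0.0586078 m^3/s
Step 2 — friction head loss (Darcy-Weisbach):
  hf = 0.0154 * (146/0.3610) * (0.5726^2 / (2*9.81))
  hf = 0.104081 m
Step 3 — total head: H = 8 + 0.104081 = 8.10408 m
Step 4 — hydraulic power (P = rho*g*Q*H):
  P = 1000 * 9.81 * 0.0586078 * 8.10408 = 4659 W
Therefore the hydraulic power required at the pump = 4659 W.


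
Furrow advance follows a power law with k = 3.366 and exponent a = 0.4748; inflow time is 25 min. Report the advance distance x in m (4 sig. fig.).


Approach: apply the power-law advance function, x = k*t^a.
x = 3.366 * 25^0.4748 = 15.52 m
Therefore the advance distance x = 15.52 m.


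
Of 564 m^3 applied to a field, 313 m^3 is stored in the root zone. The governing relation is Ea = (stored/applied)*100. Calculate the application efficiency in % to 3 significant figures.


Ea = (313/564)*100 = 55.5 %
Therefore the application efficiency = 55.5 %.


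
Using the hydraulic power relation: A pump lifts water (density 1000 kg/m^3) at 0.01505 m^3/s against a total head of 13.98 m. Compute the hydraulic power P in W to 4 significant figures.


Approach: apply the hydraulic power relation, P = rho*g*Q*H.
P = 1000 * 9.81 * 0.01505 * 13.98 = 2064 W
Therefore the hydraulic power P = 2064 W.


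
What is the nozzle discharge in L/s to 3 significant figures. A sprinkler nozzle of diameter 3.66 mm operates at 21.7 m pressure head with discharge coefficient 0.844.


Approach: apply the orifice equation, Q = Cd*A*sqrt(2*g*h), A = pi*(d/2)^2.
A = pi*(3.66e-3/2)^2 = 1.0521e-05 m^2
Q = 0.844 * 1.0521e-05 * sqrt(2*9.81*21.7) * 1000 = 0.183 L/s
Therefore the nozzle discharge = 0.183 L/s.


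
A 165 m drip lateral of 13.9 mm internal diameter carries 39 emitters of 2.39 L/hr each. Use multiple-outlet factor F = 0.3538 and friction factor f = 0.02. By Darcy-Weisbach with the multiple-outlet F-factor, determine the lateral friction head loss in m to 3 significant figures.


Approach: apply Darcy-Weisbach with the multiple-outlet F-factor, Q = n*q/(3600*1000) m^3/s; v = Q/A; hf = F*f*(L/D)*(v^2/(2g)).
Q = 39*2.39/(3600*1000) = 2.5892e-05 m^3/s
A = pi*(13.9e-3/2)^2 = 1.5175e-04 m^2, so v = Q/A = 0.17062 m/s
hf = 0.3538*0.02*(165/0.0139)*(0.17062^2/(2*9.81)) = 0.125 m
Therefore the lateral friction head loss = 0.125 m.


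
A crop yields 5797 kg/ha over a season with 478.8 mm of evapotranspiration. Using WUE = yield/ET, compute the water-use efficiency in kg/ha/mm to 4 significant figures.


WUE = 5797 / 478.8 = 12.11 kg/ha/mm
Therefore the water-use efficiency = 12.11 kg/ha/mm.


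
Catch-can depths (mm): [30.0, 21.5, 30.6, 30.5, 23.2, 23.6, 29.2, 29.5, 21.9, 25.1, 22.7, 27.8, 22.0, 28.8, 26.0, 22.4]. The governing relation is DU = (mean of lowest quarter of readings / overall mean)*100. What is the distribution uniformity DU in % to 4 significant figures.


sorted lowest 4 of 16: [21.5, 21.9, 22.0, 22.4] -> mean = 21.9500 mm
overall mean = 25.9250 mm
DU = (21.9500/25.9250)*100 = 84.67 %
Therefore the distribution uniformity DU = 84.67 %.


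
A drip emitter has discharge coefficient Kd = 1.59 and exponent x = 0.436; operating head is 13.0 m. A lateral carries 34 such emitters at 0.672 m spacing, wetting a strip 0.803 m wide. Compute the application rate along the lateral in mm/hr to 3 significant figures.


Approach: apply the emitter equation with a lateral mass balance, q = Kd*h^x; Q = n*q; rate = Q/(n*spacing*width).
Step 1 — single emitter flow (q = Kd*h^x):
  q = 1.59 * 13.0^0.436 = 4.8649 L/hr
Step 2 — total lateral flow: Q = 34 * 4.8649 = 165.41 L/hr
Step 3 — wetted area: A = 34 * 0.672 * 0.803 = 18.347 m^2
Step 4 — application rate: Q/A = 165.41/18.347 = 9.02 mm/hr
Therefore the application rate along the lateral = 9.02 mm/hr.


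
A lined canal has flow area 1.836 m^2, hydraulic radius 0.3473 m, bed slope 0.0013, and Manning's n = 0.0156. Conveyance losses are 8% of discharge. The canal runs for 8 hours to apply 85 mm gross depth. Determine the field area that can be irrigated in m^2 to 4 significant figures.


Approach: apply Manning's equation with a conveyance and depth budget, Q = (1/n)*A*R^(2/3)*S^(1/2); Q_field = Q*(1-loss); Area = Q_field*t/(d/1000).
Step 1 — canal discharge (Manning's equation):
  Q = (1/0.0156) * 1.836 * 0.3473^(2/3) * 0.0013^(1/2) = 2.09664 m^3/s
Step 2 — delivered flow: Q_field = 2.09664*(1 - 8/100) = 1.92890 m^3/s
Step 3 — volume delivered: V = 1.92890 * 8*3600 = 55552.5 m^3
Step 4 — area served: A = V / (depth/1000) = 55552.5 / 0.085 = 653600 m^2
Therefore the field area that can be irrigated = 653600 m^2.


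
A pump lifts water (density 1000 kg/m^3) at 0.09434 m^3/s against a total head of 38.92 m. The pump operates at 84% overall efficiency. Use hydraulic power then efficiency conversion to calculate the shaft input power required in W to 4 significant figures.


Approach: apply hydraulic power then efficiency conversion, P = rho*g*Q*H; P_in = P/eta.
Step 1 — hydraulic power (P = rho*g*Q*H):
  P = 1000 * 9.81 * 0.09434 * 38.92 = 36019.5 W
Step 2 — input power: P_in = P/eta = 36019.5 / 0.84 = 42880 W
Therefore the shaft input power required = 42880 W.


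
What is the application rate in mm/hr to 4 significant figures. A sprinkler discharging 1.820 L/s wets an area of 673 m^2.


Approach: apply the application rate relation, rate = (Q/A)*3600.
rate = (1.820 / 673) * 3600 = 9.736 mm/hr
Therefore the application rate = 9.736 mm/hr.


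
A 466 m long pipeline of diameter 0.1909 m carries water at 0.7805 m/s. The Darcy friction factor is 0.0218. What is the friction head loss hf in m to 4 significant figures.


Approach: apply the Darcy-Weisbach equation, hf = f*(L/D)*(v^2/(2g)).
hf = 0.0218 * (466/0.1909) * (0.7805^2 / (2*9.81))
hf = 1.652 m
Therefore the friction head loss hf = 1.652 m.


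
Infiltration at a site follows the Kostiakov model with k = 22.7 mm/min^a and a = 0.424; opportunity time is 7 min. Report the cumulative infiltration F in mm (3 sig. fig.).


Approach: apply the Kostiakov infiltration equation, F = k*t^a.
F = 22.7 * 7^0.424 = 51.8 mm
Therefore the cumulative infiltration F = 51.8 mm.
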